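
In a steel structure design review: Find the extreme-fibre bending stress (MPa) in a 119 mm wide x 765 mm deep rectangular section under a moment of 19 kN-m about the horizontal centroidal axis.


I = b * h^3 / 12 = 119 * 765^3 / 12 = 4439663156.25 mm^4
y = h / 2 = 765 / 2 = 382.5 mm
M = 19 kN-m = 19000000.0 N-mm
sigma = M * y / I = 19000000.0 * 382.5 / 4439663156.25
= 1.64 MPa

1.64 MPa


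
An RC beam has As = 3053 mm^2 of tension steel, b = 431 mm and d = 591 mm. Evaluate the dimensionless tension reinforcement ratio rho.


rho = As / (b * d)
= 3053 / (431 * 591)
= 3053 / 254721
= 0.011986 (dimensionless)

0.011986 (dimensionless)


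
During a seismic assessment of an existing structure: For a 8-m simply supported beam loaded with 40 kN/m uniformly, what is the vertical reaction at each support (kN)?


Total load = w * L = 40 * 8 = 320 kN
By symmetry, each reaction R = total / 2 = 320 / 2 = 160.0 kN

160.0 kN


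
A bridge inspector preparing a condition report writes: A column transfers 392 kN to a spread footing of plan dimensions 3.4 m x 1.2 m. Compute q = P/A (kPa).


A = 3.4 * 1.2 = 4.08 m^2
q = P / A = 392 / 4.08
= 96.0784 kPa

96.0784 kPa


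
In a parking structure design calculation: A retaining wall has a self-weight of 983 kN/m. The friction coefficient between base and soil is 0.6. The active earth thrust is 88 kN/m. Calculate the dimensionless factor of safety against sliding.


Resisting force = mu * W = 0.6 * 983 = 589.8 kN/m
FOS = Resisting / Driving = 589.8 / 88
= 6.7023 (dimensionless)

6.7023 (dimensionless)


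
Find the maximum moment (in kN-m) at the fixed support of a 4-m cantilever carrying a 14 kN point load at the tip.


For a cantilever with a point load at the free end:
M_max = P * L = 14 * 4 = 56 kN-m

56 kN-m


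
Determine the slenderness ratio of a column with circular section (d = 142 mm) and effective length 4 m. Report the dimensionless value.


Radius of gyration r = d / 4 = 142 / 4 = 35.5 mm
L_eff = 4000.0 mm
Slenderness ratio = L / r = 4000.0 / 35.5 = 112.68 (dimensionless)

112.68 (dimensionless)


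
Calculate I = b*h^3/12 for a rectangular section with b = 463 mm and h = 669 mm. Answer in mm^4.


I = b * h^3 / 12
= 463 * 669^3 / 12
= 463 * 299418309 / 12
= 11552556422.25 mm^4

11552556422.25 mm^4


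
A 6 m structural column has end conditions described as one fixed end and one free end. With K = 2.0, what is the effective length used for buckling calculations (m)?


L_eff = K * L
= 2.0 * 6
= 12.0 m

12.0 m


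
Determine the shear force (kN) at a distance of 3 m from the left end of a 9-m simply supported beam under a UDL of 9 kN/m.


R_A = w * L / 2 = 9 * 9 / 2 = 40.5 kN
V(x) = R_A - w * x = 40.5 - 9 * 3
= 13.5 kN

13.5 kN


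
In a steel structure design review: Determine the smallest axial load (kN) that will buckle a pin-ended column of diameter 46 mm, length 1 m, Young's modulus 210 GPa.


I = pi * d^4 / 64 = 219786.61 mm^4
L = 1000.0 mm
P_cr = pi^2 * E * I / L^2
= 9.8696 * 210000.0 * 219786.61 / 1000.0^2
= 455533.44 N = 455.5334 kN

455.5334 kN


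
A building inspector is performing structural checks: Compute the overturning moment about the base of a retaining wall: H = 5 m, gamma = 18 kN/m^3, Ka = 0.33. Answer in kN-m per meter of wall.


Pa = 0.5 * Ka * gamma * H^2
= 0.5 * 0.33 * 18 * 5^2
= 74.25 kN/m
Arm = H / 3 = 5 / 3 = 1.6667 m
Mo = Pa * arm = Pa * H / 3 = 74.25 * 5 / 3 = 123.75 kN-m/m

123.75 kN-m/m


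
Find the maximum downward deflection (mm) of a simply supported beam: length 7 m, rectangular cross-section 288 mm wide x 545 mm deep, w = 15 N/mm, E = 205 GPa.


I = 288 * 545^3 / 12 = 3885087000.0 mm^4
L = 7000.0 mm, w = 15 N/mm, E = 205000.0 MPa
delta = 5 * w * L^4 / (384 * E * I)
= 5 * 15 * 7000.0^4 / (384 * 205000.0 * 3885087000.0)
= 0.5888 mm

0.5888 mm


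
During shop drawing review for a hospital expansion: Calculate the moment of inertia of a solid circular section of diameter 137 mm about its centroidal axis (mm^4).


r = d / 2 = 137 / 2 = 68.5 mm
I = pi * r^4 / 4 = pi * 68.5^4 / 4
= 17292276.35 mm^4

17292276.35 mm^4


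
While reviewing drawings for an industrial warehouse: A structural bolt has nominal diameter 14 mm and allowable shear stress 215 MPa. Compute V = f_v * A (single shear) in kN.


A = pi * d^2 / 4 = pi * 14^2 / 4 = 153.938 mm^2
V = f_v * A / 1000 = 215 * 153.938 / 1000
= 33.0967 kN

33.0967 kN


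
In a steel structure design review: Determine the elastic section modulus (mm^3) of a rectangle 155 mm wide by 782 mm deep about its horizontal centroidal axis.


S = b * h^2 / 6
= 155 * 782^2 / 6
= 155 * 611524 / 6
= 15797703.33 mm^3

15797703.33 mm^3


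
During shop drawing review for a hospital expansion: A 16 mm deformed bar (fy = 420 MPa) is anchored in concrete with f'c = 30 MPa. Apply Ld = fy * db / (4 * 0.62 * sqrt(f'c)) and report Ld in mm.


Ld = (fy * db) / (4 * 0.62 * sqrt(f'c))
= (420 * 16) / (4 * 0.62 * sqrt(30))
= 6720 / 13.5835
= 494.72 mm

494.72 mm


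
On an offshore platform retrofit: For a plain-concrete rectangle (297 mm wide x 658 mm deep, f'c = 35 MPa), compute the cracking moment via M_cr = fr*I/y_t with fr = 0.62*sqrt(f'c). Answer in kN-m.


fr = 0.62 * sqrt(35) = 0.62 * 5.9161 = 3.668 MPa
I = 297 * 658^3 / 12 = 7051035222.0 mm^4
y_t = 329.0 mm
M_cr = fr * I / y_t = 3.668 * 7051035222.0 / 329.0 N-mm
= 78.6109 kN-m

78.6109 kN-m


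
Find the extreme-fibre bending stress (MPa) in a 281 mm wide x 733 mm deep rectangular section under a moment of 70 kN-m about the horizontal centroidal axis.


I = b * h^3 / 12 = 281 * 733^3 / 12 = 9222252266.42 mm^4
y = h / 2 = 733 / 2 = 366.5 mm
M = 70 kN-m = 70000000.0 N-mm
sigma = M * y / I = 70000000.0 * 366.5 / 9222252266.42
= 2.78 MPa

2.78 MPa


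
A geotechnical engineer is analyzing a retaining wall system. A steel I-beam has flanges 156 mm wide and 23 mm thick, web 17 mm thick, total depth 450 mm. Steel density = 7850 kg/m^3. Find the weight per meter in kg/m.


A_flanges = 2 * 156 * 23 = 7176 mm^2
A_web = (450 - 2 * 23) * 17 = 6868 mm^2
A_total = 7176 + 6868 = 14044 mm^2 = 0.014044 m^2
Weight = rho * A = 7850 * 0.014044 = 110.2454 kg/m

110.2454 kg/m


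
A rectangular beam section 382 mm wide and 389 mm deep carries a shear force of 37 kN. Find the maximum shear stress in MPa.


A = b * h = 382 * 389 = 148598 mm^2
V = 37 kN = 37000.0 N
tau_max = 1.5 * V / A = 1.5 * 37000.0 / 148598
= 0.3735 MPa

0.3735 MPa


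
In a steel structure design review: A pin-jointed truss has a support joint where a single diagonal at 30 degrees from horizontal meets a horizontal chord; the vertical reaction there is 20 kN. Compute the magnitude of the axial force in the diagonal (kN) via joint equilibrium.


At the joint, only the diagonal has a vertical component, so vertical equilibrium gives:
F * sin(30) = 20
F = 20 / sin(30)
= 20 / 0.5
= 40.0 kN

40.0 kN


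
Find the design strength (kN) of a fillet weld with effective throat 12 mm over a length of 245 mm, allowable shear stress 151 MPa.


Strength = throat * length * allowable stress
= 12 * 245 * 151 N
= 443940 N
= 443.94 kN

443.94 kN


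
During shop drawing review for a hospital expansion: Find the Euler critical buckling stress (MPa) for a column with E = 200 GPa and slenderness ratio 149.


sigma_cr = pi^2 * E / lambda^2
= 9.8696 * 200000.0 / 149^2
= 9.8696 * 200000.0 / 22201
= 88.9113 MPa

88.9113 MPa


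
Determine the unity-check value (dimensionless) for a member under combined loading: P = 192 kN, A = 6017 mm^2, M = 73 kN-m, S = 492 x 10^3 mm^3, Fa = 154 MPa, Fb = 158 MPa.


f_a = P / A = 192000.0 / 6017 = 31.9096 MPa
f_b = M / S = 73000000.0 / 492000.0 = 148.374 MPa
Ratio = f_a / Fa + f_b / Fb
= 31.9096 / 154 + 148.374 / 158
= 1.1463 (dimensionless)

1.1463 (dimensionless)


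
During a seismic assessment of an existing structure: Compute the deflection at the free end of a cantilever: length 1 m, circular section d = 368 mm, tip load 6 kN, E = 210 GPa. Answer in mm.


I = pi * d^4 / 64 = pi * 368^4 / 64 = 900245944.09 mm^4
L = 1000.0 mm, P = 6000.0 N, E = 210000.0 MPa
delta = P * L^3 / (3 * E * I)
= 6000.0 * 1000.0^3 / (3 * 210000.0 * 900245944.09)
= 0.0106 mm

0.0106 mm


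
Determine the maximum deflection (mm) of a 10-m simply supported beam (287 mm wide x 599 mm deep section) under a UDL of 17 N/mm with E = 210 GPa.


I = 287 * 599^3 / 12 = 5140213026.08 mm^4
L = 10000.0 mm, w = 17 N/mm, E = 210000.0 MPa
delta = 5 * w * L^4 / (384 * E * I)
= 5 * 17 * 10000.0^4 / (384 * 210000.0 * 5140213026.08)
= 2.0506 mm

2.0506 mm


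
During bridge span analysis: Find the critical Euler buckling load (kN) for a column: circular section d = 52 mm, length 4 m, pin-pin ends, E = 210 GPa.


I = pi * d^4 / 64 = 358908.11 mm^4
L = 4000.0 mm
P_cr = pi^2 * E * I / L^2
= 9.8696 * 210000.0 * 358908.11 / 4000.0^2
= 46492.44 N = 46.4924 kN

46.4924 kN


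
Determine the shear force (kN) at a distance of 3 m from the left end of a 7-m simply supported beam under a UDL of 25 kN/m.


R_A = w * L / 2 = 25 * 7 / 2 = 87.5 kN
V(x) = R_A - w * x = 87.5 - 25 * 3
= 12.5 kN

12.5 kN


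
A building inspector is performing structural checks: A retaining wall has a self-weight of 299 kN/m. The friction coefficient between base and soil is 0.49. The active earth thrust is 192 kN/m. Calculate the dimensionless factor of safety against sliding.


Resisting force = mu * W = 0.49 * 299 = 146.51 kN/m
FOS = Resisting / Driving = 146.51 / 192
= 0.7631 (dimensionless)

0.7631 (dimensionless)


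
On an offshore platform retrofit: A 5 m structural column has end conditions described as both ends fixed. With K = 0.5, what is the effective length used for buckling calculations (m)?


L_eff = K * L
= 0.5 * 5
= 2.5 m

2.5 m


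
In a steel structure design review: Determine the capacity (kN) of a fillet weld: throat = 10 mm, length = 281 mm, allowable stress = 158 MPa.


Strength = throat * length * allowable stress
= 10 * 281 * 158 N
= 443980 N
= 443.98 kN

443.98 kN


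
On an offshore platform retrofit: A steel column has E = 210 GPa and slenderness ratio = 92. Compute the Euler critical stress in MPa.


sigma_cr = pi^2 * E / lambda^2
= 9.8696 * 210000.0 / 92^2
= 9.8696 * 210000.0 / 8464
= 244.8744 MPa

244.8744 MPa


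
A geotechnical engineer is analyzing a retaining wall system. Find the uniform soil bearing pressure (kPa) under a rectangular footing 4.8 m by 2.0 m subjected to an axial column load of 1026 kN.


A = 4.8 * 2.0 = 9.6 m^2
q = P / A = 1026 / 9.6
= 106.875 kPa

106.875 kPa


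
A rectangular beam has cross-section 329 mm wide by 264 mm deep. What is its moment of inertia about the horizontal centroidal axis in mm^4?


I = b * h^3 / 12
= 329 * 264^3 / 12
= 329 * 18399744 / 12
= 504459648.0 mm^4

504459648.0 mm^4


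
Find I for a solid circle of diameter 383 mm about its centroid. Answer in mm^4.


r = d / 2 = 383 / 2 = 191.5 mm
I = pi * r^4 / 4 = pi * 191.5^4 / 4
= 1056245798.85 mm^4

1056245798.85 mm^4


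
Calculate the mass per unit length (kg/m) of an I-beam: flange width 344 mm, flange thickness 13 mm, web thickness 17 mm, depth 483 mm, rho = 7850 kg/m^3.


A_flanges = 2 * 344 * 13 = 8944 mm^2
A_web = (483 - 2 * 13) * 17 = 7769 mm^2
A_total = 8944 + 7769 = 16713 mm^2 = 0.016713 m^2
Weight = rho * A = 7850 * 0.016713 = 131.197 kg/m

131.197 kg/m


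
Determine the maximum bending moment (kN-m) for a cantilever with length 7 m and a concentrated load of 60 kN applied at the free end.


For a cantilever with a point load at the free end:
M_max = P * L = 60 * 7 = 420 kN-m

420 kN-m


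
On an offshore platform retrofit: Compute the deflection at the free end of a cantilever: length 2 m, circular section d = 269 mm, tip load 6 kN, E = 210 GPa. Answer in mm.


I = pi * d^4 / 64 = pi * 269^4 / 64 = 257027160.69 mm^4
L = 2000.0 mm, P = 6000.0 N, E = 210000.0 MPa
delta = P * L^3 / (3 * E * I)
= 6000.0 * 2000.0^3 / (3 * 210000.0 * 257027160.69)
= 0.2964 mm

0.2964 mm


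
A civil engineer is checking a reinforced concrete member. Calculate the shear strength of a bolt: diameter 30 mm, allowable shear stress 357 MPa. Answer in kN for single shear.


A = pi * d^2 / 4 = pi * 30^2 / 4 = 706.8583 mm^2
V = f_v * A / 1000 = 357 * 706.8583 / 1000
= 252.3484 kN

252.3484 kN


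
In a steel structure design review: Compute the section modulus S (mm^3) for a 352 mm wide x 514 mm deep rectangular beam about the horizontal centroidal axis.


S = b * h^2 / 6
= 352 * 514^2 / 6
= 352 * 264196 / 6
= 15499498.67 mm^3

15499498.67 mm^3


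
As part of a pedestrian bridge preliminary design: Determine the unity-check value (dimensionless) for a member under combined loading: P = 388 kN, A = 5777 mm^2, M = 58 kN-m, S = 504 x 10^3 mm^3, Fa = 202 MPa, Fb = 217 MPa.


f_a = P / A = 388000.0 / 5777 = 67.1629 MPa
f_b = M / S = 58000000.0 / 504000.0 = 115.0794 MPa
Ratio = f_a / Fa + f_b / Fb
= 67.1629 / 202 + 115.0794 / 217
= 0.8628 (dimensionless)

0.8628 (dimensionless)


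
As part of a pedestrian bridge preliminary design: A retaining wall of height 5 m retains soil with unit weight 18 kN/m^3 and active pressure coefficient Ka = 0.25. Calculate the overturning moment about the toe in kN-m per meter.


Pa = 0.5 * Ka * gamma * H^2
= 0.5 * 0.25 * 18 * 5^2
= 56.25 kN/m
Arm = H / 3 = 5 / 3 = 1.6667 m
Mo = Pa * arm = Pa * H / 3 = 56.25 * 5 / 3 = 93.75 kN-m/m

93.75 kN-m/m


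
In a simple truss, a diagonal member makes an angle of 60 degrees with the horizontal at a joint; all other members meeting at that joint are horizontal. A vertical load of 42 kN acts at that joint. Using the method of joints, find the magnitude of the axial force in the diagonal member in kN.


At the joint, only the diagonal has a vertical component, so vertical equilibrium gives:
F * sin(60) = 42
F = 42 / sin(60)
= 42 / 0.866025
= 48.5 kN

48.5 kN


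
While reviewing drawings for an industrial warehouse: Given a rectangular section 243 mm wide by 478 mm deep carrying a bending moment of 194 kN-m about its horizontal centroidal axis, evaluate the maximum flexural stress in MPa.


I = b * h^3 / 12 = 243 * 478^3 / 12 = 2211610878.0 mm^4
y = h / 2 = 478 / 2 = 239.0 mm
M = 194 kN-m = 194000000.0 N-mm
sigma = M * y / I = 194000000.0 * 239.0 / 2211610878.0
= 20.96 MPa

20.96 MPa


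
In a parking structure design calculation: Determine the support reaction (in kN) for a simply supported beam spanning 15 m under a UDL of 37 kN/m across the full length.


Total load = w * L = 37 * 15 = 555 kN
By symmetry, each reaction R = total / 2 = 555 / 2 = 277.5 kN

277.5 kN


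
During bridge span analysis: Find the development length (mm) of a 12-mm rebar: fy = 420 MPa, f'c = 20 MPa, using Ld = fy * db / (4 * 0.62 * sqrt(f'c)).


Ld = (fy * db) / (4 * 0.62 * sqrt(f'c))
= (420 * 12) / (4 * 0.62 * sqrt(20))
= 5040 / 11.0909
= 454.43 mm

454.43 mm


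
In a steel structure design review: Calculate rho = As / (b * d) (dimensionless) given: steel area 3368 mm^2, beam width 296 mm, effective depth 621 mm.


rho = As / (b * d)
= 3368 / (296 * 621)
= 3368 / 183816
= 0.018323 (dimensionless)

0.018323 (dimensionless)


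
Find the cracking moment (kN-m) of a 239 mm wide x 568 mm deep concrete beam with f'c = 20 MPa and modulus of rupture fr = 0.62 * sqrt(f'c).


fr = 0.62 * sqrt(20) = 0.62 * 4.4721 = 2.7727 MPa
I = 239 * 568^3 / 12 = 3649737770.67 mm^4
y_t = 284.0 mm
M_cr = fr * I / y_t = 2.7727 * 3649737770.67 / 284.0 N-mm
= 35.6328 kN-m

35.6328 kN-m


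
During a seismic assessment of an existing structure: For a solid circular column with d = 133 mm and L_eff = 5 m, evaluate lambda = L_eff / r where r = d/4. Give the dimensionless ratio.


Radius of gyration r = d / 4 = 133 / 4 = 33.25 mm
L_eff = 5000.0 mm
Slenderness ratio = L / r = 5000.0 / 33.25 = 150.38 (dimensionless)

150.38 (dimensionless)


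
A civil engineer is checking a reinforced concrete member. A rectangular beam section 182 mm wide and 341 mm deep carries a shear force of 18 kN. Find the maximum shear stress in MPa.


A = b * h = 182 * 341 = 62062 mm^2
V = 18 kN = 18000.0 N
tau_max = 1.5 * V / A = 1.5 * 18000.0 / 62062
= 0.435 MPa

0.435 MPa


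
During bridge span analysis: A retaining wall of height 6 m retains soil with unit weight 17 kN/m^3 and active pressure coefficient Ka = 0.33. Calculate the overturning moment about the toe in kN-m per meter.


Pa = 0.5 * Ka * gamma * H^2
= 0.5 * 0.33 * 17 * 6^2
= 100.98 kN/m
Arm = H / 3 = 6 / 3 = 2.0 m
Mo = Pa * arm = Pa * H / 3 = 100.98 * 6 / 3 = 201.96 kN-m/m

201.96 kN-m/m


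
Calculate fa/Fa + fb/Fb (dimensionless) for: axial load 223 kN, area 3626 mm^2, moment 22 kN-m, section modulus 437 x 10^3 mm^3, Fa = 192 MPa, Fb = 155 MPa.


f_a = P / A = 223000.0 / 3626 = 61.5003 MPa
f_b = M / S = 22000000.0 / 437000.0 = 50.3432 MPa
Ratio = f_a / Fa + f_b / Fb
= 61.5003 / 192 + 50.3432 / 155
= 0.6451 (dimensionless)

0.6451 (dimensionless)


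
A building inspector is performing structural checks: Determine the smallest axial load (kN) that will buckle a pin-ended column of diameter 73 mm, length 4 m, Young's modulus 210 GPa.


I = pi * d^4 / 64 = 1393995.4 mm^4
L = 4000.0 mm
P_cr = pi^2 * E * I / L^2
= 9.8696 * 210000.0 * 1393995.4 / 4000.0^2
= 180576.15 N = 180.5762 kN

180.5762 kN


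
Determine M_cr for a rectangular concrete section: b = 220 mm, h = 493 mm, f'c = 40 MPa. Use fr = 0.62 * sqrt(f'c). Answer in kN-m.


fr = 0.62 * sqrt(40) = 0.62 * 6.3246 = 3.9212 MPa
I = 220 * 493^3 / 12 = 2196757878.33 mm^4
y_t = 246.5 mm
M_cr = fr * I / y_t = 3.9212 * 2196757878.33 / 246.5 N-mm
= 34.9452 kN-m

34.9452 kN-m


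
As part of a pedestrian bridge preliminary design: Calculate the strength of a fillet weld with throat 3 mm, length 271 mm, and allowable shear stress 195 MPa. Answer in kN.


Strength = throat * length * allowable stress
= 3 * 271 * 195 N
= 158535 N
= 158.53 kN

158.53 kN


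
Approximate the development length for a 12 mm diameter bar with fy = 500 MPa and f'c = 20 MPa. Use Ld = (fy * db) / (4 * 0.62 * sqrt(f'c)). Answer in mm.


Ld = (fy * db) / (4 * 0.62 * sqrt(f'c))
= (500 * 12) / (4 * 0.62 * sqrt(20))
= 6000 / 11.0909
= 540.98 mm

540.98 mm


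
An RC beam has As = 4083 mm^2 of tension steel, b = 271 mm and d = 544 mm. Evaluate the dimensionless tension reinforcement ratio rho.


rho = As / (b * d)
= 4083 / (271 * 544)
= 4083 / 147424
= 0.027696 (dimensionless)

0.027696 (dimensionless)


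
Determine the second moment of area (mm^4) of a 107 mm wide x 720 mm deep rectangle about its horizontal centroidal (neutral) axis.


I = b * h^3 / 12
= 107 * 720^3 / 12
= 107 * 373248000 / 12
= 3328128000.0 mm^4

3328128000.0 mm^4


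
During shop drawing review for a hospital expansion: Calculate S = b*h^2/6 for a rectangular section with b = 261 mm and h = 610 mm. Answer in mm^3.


S = b * h^2 / 6
= 261 * 610^2 / 6
= 261 * 372100 / 6
= 16186350.0 mm^3

16186350.0 mm^3


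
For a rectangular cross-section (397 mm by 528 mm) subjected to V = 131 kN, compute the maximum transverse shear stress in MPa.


A = b * h = 397 * 528 = 209616 mm^2
V = 131 kN = 131000.0 N
tau_max = 1.5 * V / A = 1.5 * 131000.0 / 209616
= 0.9374 MPa

0.9374 MPa


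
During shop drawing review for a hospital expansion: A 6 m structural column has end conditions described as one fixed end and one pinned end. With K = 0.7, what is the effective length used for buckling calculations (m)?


L_eff = K * L
= 0.7 * 6
= 4.2 m

4.2 m


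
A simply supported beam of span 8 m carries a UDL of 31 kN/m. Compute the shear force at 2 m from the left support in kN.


R_A = w * L / 2 = 31 * 8 / 2 = 124.0 kN
V(x) = R_A - w * x = 124.0 - 31 * 2
= 62.0 kN

62.0 kN


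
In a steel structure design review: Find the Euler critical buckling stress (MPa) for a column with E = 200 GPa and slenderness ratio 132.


sigma_cr = pi^2 * E / lambda^2
= 9.8696 * 200000.0 / 132^2
= 9.8696 * 200000.0 / 17424
= 113.2875 MPa

113.2875 MPa


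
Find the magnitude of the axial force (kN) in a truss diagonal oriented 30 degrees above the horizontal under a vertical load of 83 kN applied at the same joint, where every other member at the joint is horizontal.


At the joint, only the diagonal has a vertical component, so vertical equilibrium gives:
F * sin(30) = 83
F = 83 / sin(30)
= 83 / 0.5
= 166.0 kN

166.0 kN


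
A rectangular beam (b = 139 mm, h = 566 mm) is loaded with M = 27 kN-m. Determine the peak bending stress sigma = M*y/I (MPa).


I = b * h^3 / 12 = 139 * 566^3 / 12 = 2100307328.67 mm^4
y = h / 2 = 566 / 2 = 283.0 mm
M = 27 kN-m = 27000000.0 N-mm
sigma = M * y / I = 27000000.0 * 283.0 / 2100307328.67
= 3.64 MPa

3.64 MPa


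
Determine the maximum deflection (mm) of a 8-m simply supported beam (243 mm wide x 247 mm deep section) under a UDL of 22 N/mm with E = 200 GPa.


I = 243 * 247^3 / 12 = 305151765.75 mm^4
L = 8000.0 mm, w = 22 N/mm, E = 200000.0 MPa
delta = 5 * w * L^4 / (384 * E * I)
= 5 * 22 * 8000.0^4 / (384 * 200000.0 * 305151765.75)
= 19.2254 mm

19.2254 mm


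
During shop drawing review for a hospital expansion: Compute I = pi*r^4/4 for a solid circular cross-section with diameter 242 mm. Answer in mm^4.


r = d / 2 = 242 / 2 = 121.0 mm
I = pi * r^4 / 4 = pi * 121.0^4 / 4
= 168357071.45 mm^4

168357071.45 mm^4


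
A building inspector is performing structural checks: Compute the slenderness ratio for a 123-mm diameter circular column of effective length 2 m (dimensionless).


Radius of gyration r = d / 4 = 123 / 4 = 30.75 mm
L_eff = 2000.0 mm
Slenderness ratio = L / r = 2000.0 / 30.75 = 65.04 (dimensionless)

65.04 (dimensionless)


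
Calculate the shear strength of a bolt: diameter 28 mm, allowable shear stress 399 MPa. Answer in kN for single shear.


A = pi * d^2 / 4 = pi * 28^2 / 4 = 615.7522 mm^2
V = f_v * A / 1000 = 399 * 615.7522 / 1000
= 245.6851 kN

245.6851 kN


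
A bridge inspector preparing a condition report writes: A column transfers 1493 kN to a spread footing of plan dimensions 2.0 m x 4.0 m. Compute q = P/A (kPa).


A = 2.0 * 4.0 = 8.0 m^2
q = P / A = 1493 / 8.0
= 186.625 kPa

186.625 kPa


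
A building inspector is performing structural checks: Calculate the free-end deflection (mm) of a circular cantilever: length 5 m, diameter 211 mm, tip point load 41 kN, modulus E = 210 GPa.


I = pi * d^4 / 64 = pi * 211^4 / 64 = 97297060.54 mm^4
L = 5000.0 mm, P = 41000.0 N, E = 210000.0 MPa
delta = P * L^3 / (3 * E * I)
= 41000.0 * 5000.0^3 / (3 * 210000.0 * 97297060.54)
= 83.6091 mm

83.6091 mm


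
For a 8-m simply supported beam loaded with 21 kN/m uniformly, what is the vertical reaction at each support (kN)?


Total load = w * L = 21 * 8 = 168 kN
By symmetry, each reaction R = total / 2 = 168 / 2 = 84.0 kN

84.0 kN


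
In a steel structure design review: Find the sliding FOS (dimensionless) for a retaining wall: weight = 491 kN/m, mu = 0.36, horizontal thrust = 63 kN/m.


Resisting force = mu * W = 0.36 * 491 = 176.76 kN/m
FOS = Resisting / Driving = 176.76 / 63
= 2.8057 (dimensionless)

2.8057 (dimensionless)


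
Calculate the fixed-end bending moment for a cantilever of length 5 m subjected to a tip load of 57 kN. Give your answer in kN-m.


For a cantilever with a point load at the free end:
M_max = P * L = 57 * 5 = 285 kN-m

285 kN-m


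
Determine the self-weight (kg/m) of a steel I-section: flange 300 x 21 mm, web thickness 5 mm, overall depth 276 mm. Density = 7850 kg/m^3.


A_flanges = 2 * 300 * 21 = 12600 mm^2
A_web = (276 - 2 * 21) * 5 = 1170 mm^2
A_total = 12600 + 1170 = 13770 mm^2 = 0.013770 m^2
Weight = rho * A = 7850 * 0.013770 = 108.0945 kg/m

108.0945 kg/m


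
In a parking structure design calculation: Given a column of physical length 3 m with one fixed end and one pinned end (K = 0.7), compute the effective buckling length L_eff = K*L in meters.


L_eff = K * L
= 0.7 * 3
= 2.1 m

2.1 m


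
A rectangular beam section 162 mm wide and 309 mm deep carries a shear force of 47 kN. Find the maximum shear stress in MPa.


A = b * h = 162 * 309 = 50058 mm^2
V = 47 kN = 47000.0 N
tau_max = 1.5 * V / A = 1.5 * 47000.0 / 50058
= 1.4084 MPa

1.4084 MPa


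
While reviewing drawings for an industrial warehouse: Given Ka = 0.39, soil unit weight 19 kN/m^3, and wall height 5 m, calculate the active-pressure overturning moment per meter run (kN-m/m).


Pa = 0.5 * Ka * gamma * H^2
= 0.5 * 0.39 * 19 * 5^2
= 92.625 kN/m
Arm = H / 3 = 5 / 3 = 1.6667 m
Mo = Pa * arm = Pa * H / 3 = 92.625 * 5 / 3 = 154.375 kN-m/m

154.375 kN-m/m


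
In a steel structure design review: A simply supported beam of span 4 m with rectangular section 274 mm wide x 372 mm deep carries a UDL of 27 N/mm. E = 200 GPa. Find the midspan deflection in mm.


I = 274 * 372^3 / 12 = 1175433696.0 mm^4
L = 4000.0 mm, w = 27 N/mm, E = 200000.0 MPa
delta = 5 * w * L^4 / (384 * E * I)
= 5 * 27 * 4000.0^4 / (384 * 200000.0 * 1175433696.0)
= 0.3828 mm

0.3828 mm


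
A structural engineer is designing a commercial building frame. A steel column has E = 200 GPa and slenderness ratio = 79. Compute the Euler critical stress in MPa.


sigma_cr = pi^2 * E / lambda^2
= 9.8696 * 200000.0 / 79^2
= 9.8696 * 200000.0 / 6241
= 316.2828 MPa

316.2828 MPa


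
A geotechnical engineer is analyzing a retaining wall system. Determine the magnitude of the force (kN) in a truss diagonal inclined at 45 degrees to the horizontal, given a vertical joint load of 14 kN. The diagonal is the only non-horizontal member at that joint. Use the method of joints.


At the joint, only the diagonal has a vertical component, so vertical equilibrium gives:
F * sin(45) = 14
F = 14 / sin(45)
= 14 / 0.707107
= 19.8 kN

19.8 kN


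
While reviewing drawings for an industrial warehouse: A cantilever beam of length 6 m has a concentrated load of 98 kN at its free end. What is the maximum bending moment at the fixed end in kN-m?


For a cantilever with a point load at the free end:
M_max = P * L = 98 * 6 = 588 kN-m

588 kN-m


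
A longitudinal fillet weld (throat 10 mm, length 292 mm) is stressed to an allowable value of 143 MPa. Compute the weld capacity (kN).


Strength = throat * length * allowable stress
= 10 * 292 * 143 N
= 417560 N
= 417.56 kN

417.56 kN


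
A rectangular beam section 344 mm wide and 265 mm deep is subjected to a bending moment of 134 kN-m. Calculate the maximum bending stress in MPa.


I = b * h^3 / 12 = 344 * 265^3 / 12 = 533475916.67 mm^4
y = h / 2 = 265 / 2 = 132.5 mm
M = 134 kN-m = 134000000.0 N-mm
sigma = M * y / I = 134000000.0 * 132.5 / 533475916.67
= 33.28 MPa

33.28 MPa


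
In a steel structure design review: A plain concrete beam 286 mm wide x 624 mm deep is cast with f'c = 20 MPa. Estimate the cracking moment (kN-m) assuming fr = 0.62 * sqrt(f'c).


fr = 0.62 * sqrt(20) = 0.62 * 4.4721 = 2.7727 MPa
I = 286 * 624^3 / 12 = 5790799872.0 mm^4
y_t = 312.0 mm
M_cr = fr * I / y_t = 2.7727 * 5790799872.0 / 312.0 N-mm
= 51.4625 kN-m

51.4625 kN-m


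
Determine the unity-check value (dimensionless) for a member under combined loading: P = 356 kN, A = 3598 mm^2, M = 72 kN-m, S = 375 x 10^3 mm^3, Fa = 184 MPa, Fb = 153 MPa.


f_a = P / A = 356000.0 / 3598 = 98.9439 MPa
f_b = M / S = 72000000.0 / 375000.0 = 192.0 MPa
Ratio = f_a / Fa + f_b / Fb
= 98.9439 / 184 + 192.0 / 153
= 1.7926 (dimensionless)

1.7926 (dimensionless)


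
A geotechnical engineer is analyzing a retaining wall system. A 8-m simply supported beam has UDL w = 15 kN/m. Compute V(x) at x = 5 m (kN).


R_A = w * L / 2 = 15 * 8 / 2 = 60.0 kN
V(x) = R_A - w * x = 60.0 - 15 * 5
= -15.0 kN

-15.0 kN


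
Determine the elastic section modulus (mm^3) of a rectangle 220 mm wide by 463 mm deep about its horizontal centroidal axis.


S = b * h^2 / 6
= 220 * 463^2 / 6
= 220 * 214369 / 6
= 7860196.67 mm^3

7860196.67 mm^3


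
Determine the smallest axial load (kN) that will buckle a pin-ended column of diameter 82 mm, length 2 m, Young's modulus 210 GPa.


I = pi * d^4 / 64 = 2219347.5 mm^4
L = 2000.0 mm
P_cr = pi^2 * E * I / L^2
= 9.8696 * 210000.0 * 2219347.5 / 2000.0^2
= 1149964.3 N = 1149.9643 kN

1149.9643 kN


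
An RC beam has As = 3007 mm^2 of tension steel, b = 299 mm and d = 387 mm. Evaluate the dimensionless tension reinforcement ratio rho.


rho = As / (b * d)
= 3007 / (299 * 387)
= 3007 / 115713
= 0.025987 (dimensionless)

0.025987 (dimensionless)


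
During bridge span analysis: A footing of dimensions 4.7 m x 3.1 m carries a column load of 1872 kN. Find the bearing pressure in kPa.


A = 4.7 * 3.1 = 14.57 m^2
q = P / A = 1872 / 14.57
= 128.4832 kPa

128.4832 kPa


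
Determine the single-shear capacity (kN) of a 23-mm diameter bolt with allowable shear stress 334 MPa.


A = pi * d^2 / 4 = pi * 23^2 / 4 = 415.4756 mm^2
V = f_v * A / 1000 = 334 * 415.4756 / 1000
= 138.7689 kN

138.7689 kN


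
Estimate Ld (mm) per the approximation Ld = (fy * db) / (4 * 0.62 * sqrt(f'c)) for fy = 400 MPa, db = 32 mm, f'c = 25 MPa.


Ld = (fy * db) / (4 * 0.62 * sqrt(f'c))
= (400 * 32) / (4 * 0.62 * sqrt(25))
= 12800 / 12.4
= 1032.26 mm

1032.26 mm


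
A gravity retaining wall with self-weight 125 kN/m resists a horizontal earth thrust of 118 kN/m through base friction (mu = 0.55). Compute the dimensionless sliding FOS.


Resisting force = mu * W = 0.55 * 125 = 68.75 kN/m
FOS = Resisting / Driving = 68.75 / 118
= 0.5826 (dimensionless)

0.5826 (dimensionless)


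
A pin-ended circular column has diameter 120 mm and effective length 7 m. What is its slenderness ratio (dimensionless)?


Radius of gyration r = d / 4 = 120 / 4 = 30.0 mm
L_eff = 7000.0 mm
Slenderness ratio = L / r = 7000.0 / 30.0 = 233.33 (dimensionless)

233.33 (dimensionless)


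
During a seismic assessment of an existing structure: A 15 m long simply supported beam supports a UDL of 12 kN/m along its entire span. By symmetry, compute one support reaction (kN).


Total load = w * L = 12 * 15 = 180 kN
By symmetry, each reaction R = total / 2 = 180 / 2 = 90.0 kN

90.0 kN


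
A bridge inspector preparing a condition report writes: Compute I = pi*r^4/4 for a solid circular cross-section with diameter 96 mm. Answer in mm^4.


r = d / 2 = 96 / 2 = 48.0 mm
I = pi * r^4 / 4 = pi * 48.0^4 / 4
= 4169220.18 mm^4

4169220.18 mm^4


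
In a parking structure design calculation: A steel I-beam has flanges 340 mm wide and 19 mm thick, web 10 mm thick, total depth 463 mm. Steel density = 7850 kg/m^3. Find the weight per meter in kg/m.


A_flanges = 2 * 340 * 19 = 12920 mm^2
A_web = (463 - 2 * 19) * 10 = 4250 mm^2
A_total = 12920 + 4250 = 17170 mm^2 = 0.017170 m^2
Weight = rho * A = 7850 * 0.017170 = 134.7845 kg/m

134.7845 kg/m


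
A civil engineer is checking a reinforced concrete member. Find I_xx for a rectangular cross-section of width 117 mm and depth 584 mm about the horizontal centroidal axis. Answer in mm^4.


I = b * h^3 / 12
= 117 * 584^3 / 12
= 117 * 199176704 / 12
= 1941972864.0 mm^4

1941972864.0 mm^4


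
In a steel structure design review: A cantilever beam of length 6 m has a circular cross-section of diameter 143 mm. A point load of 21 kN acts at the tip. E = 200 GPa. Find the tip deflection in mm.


I = pi * d^4 / 64 = pi * 143^4 / 64 = 20526459.59 mm^4
L = 6000.0 mm, P = 21000.0 N, E = 200000.0 MPa
delta = P * L^3 / (3 * E * I)
= 21000.0 * 6000.0^3 / (3 * 200000.0 * 20526459.59)
= 368.3051 mm

368.3051 mm


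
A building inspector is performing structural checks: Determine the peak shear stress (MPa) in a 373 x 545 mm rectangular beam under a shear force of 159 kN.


A = b * h = 373 * 545 = 203285 mm^2
V = 159 kN = 159000.0 N
tau_max = 1.5 * V / A = 1.5 * 159000.0 / 203285
= 1.1732 MPa

1.1732 MPa


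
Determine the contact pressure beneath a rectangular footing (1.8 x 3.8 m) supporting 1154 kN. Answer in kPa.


A = 1.8 * 3.8 = 6.84 m^2
q = P / A = 1154 / 6.84
= 168.7135 kPa

168.7135 kPa


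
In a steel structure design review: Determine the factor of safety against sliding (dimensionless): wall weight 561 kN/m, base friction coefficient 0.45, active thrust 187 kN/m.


Resisting force = mu * W = 0.45 * 561 = 252.45 kN/m
FOS = Resisting / Driving = 252.45 / 187
= 1.35 (dimensionless)

1.35 (dimensionless)


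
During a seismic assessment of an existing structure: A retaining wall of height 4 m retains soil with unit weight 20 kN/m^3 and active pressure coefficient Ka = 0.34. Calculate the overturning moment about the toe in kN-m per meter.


Pa = 0.5 * Ka * gamma * H^2
= 0.5 * 0.34 * 20 * 4^2
= 54.4 kN/m
Arm = H / 3 = 4 / 3 = 1.3333 m
Mo = Pa * arm = Pa * H / 3 = 54.4 * 4 / 3 = 72.5333 kN-m/m

72.5333 kN-m/m


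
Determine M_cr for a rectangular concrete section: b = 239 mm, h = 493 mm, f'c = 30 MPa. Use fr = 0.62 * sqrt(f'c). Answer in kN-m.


fr = 0.62 * sqrt(30) = 0.62 * 5.4772 = 3.3959 MPa
I = 239 * 493^3 / 12 = 2386477876.92 mm^4
y_t = 246.5 mm
M_cr = fr * I / y_t = 3.3959 * 2386477876.92 / 246.5 N-mm
= 32.877 kN-m

32.877 kN-m


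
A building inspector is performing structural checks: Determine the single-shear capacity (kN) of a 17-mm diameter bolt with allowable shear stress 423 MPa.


A = pi * d^2 / 4 = pi * 17^2 / 4 = 226.9801 mm^2
V = f_v * A / 1000 = 423 * 226.9801 / 1000
= 96.0126 kN

96.0126 kN


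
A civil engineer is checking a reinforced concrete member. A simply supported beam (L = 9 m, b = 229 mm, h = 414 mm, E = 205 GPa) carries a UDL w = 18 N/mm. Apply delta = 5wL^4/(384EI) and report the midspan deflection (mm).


I = 229 * 414^3 / 12 = 1354114098.0 mm^4
L = 9000.0 mm, w = 18 N/mm, E = 205000.0 MPa
delta = 5 * w * L^4 / (384 * E * I)
= 5 * 18 * 9000.0^4 / (384 * 205000.0 * 1354114098.0)
= 5.5395 mm

5.5395 mm


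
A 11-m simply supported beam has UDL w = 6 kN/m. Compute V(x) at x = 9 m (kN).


R_A = w * L / 2 = 6 * 11 / 2 = 33.0 kN
V(x) = R_A - w * x = 33.0 - 6 * 9
= -21.0 kN

-21.0 kN


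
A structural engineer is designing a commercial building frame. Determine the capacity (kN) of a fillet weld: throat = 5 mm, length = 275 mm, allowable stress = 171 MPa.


Strength = throat * length * allowable stress
= 5 * 275 * 171 N
= 235125 N
= 235.12 kN

235.12 kN


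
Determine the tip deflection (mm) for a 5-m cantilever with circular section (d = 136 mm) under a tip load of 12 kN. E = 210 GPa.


I = pi * d^4 / 64 = pi * 136^4 / 64 = 16792893.44 mm^4
L = 5000.0 mm, P = 12000.0 N, E = 210000.0 MPa
delta = P * L^3 / (3 * E * I)
= 12000.0 * 5000.0^3 / (3 * 210000.0 * 16792893.44)
= 141.7833 mm

141.7833 mm


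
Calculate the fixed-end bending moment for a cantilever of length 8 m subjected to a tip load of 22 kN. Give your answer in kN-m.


For a cantilever with a point load at the free end:
M_max = P * L = 22 * 8 = 176 kN-m

176 kN-m


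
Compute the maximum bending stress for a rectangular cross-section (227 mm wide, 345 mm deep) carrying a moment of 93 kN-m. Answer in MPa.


I = b * h^3 / 12 = 227 * 345^3 / 12 = 776786906.25 mm^4
y = h / 2 = 345 / 2 = 172.5 mm
M = 93 kN-m = 93000000.0 N-mm
sigma = M * y / I = 93000000.0 * 172.5 / 776786906.25
= 20.65 MPa

20.65 MPa


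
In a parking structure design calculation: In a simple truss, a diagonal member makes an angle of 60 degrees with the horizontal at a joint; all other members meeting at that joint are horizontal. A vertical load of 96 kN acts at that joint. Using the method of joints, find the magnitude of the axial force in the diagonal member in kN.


At the joint, only the diagonal has a vertical component, so vertical equilibrium gives:
F * sin(60) = 96
F = 96 / sin(60)
= 96 / 0.866025
= 110.85 kN

110.85 kN


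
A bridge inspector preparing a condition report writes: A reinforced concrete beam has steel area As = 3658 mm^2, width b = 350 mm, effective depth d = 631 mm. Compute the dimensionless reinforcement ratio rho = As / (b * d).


rho = As / (b * d)
= 3658 / (350 * 631)
= 3658 / 220850
= 0.016563 (dimensionless)

0.016563 (dimensionless)


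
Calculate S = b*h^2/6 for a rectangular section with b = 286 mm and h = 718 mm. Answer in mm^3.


S = b * h^2 / 6
= 286 * 718^2 / 6
= 286 * 515524 / 6
= 24573310.67 mm^3

24573310.67 mm^3


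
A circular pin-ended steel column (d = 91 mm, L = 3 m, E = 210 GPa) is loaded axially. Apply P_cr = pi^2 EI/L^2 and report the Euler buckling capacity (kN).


I = pi * d^4 / 64 = 3366165.53 mm^4
L = 3000.0 mm
P_cr = pi^2 * E * I / L^2
= 9.8696 * 210000.0 * 3366165.53 / 3000.0^2
= 775196.85 N = 775.1968 kN

775.1968 kN


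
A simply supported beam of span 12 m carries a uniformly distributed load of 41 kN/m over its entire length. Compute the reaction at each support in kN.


Total load = w * L = 41 * 12 = 492 kN
By symmetry, each reaction R = total / 2 = 492 / 2 = 246.0 kN

246.0 kN


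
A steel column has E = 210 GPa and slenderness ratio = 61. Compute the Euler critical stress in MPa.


sigma_cr = pi^2 * E / lambda^2
= 9.8696 * 210000.0 / 61^2
= 9.8696 * 210000.0 / 3721
= 557.0054 MPa

557.0054 MPa


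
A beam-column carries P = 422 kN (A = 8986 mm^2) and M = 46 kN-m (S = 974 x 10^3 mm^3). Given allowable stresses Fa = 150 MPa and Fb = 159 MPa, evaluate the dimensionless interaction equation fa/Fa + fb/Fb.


f_a = P / A = 422000.0 / 8986 = 46.9619 MPa
f_b = M / S = 46000000.0 / 974000.0 = 47.2279 MPa
Ratio = f_a / Fa + f_b / Fb
= 46.9619 / 150 + 47.2279 / 159
= 0.6101 (dimensionless)

0.6101 (dimensionless)


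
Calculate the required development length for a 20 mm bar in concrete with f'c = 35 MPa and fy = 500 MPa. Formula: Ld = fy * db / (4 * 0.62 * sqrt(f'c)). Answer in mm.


Ld = (fy * db) / (4 * 0.62 * sqrt(f'c))
= (500 * 20) / (4 * 0.62 * sqrt(35))
= 10000 / 14.6719
= 681.58 mm

681.58 mm


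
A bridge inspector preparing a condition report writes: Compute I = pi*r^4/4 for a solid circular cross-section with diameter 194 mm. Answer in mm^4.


r = d / 2 = 194 / 2 = 97.0 mm
I = pi * r^4 / 4 = pi * 97.0^4 / 4
= 69530734.7 mm^4

69530734.7 mm^4


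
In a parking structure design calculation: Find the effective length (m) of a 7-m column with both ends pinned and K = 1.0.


L_eff = K * L
= 1.0 * 7
= 7.0 m

7.0 m


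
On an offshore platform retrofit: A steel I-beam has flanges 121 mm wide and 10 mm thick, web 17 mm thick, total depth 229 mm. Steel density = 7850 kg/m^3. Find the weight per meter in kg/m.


A_flanges = 2 * 121 * 10 = 2420 mm^2
A_web = (229 - 2 * 10) * 17 = 3553 mm^2
A_total = 2420 + 3553 = 5973 mm^2 = 0.005973 m^2
Weight = rho * A = 7850 * 0.005973 = 46.888 kg/m

46.888 kg/m


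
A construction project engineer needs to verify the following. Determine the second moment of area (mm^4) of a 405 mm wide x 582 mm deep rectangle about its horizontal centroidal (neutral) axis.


I = b * h^3 / 12
= 405 * 582^3 / 12
= 405 * 197137368 / 12
= 6653386170.0 mm^4

6653386170.0 mm^4


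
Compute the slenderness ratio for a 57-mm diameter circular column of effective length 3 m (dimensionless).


Radius of gyration r = d / 4 = 57 / 4 = 14.25 mm
L_eff = 3000.0 mm
Slenderness ratio = L / r = 3000.0 / 14.25 = 210.53 (dimensionless)

210.53 (dimensionless)


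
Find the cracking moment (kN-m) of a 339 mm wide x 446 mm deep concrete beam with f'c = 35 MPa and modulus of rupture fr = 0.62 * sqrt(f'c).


fr = 0.62 * sqrt(35) = 0.62 * 5.9161 = 3.668 MPa
I = 339 * 446^3 / 12 = 2506242142.0 mm^4
y_t = 223.0 mm
M_cr = fr * I / y_t = 3.668 * 2506242142.0 / 223.0 N-mm
= 41.2234 kN-m

41.2234 kN-m


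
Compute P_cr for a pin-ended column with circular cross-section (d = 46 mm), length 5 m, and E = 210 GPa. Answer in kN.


I = pi * d^4 / 64 = 219786.61 mm^4
L = 5000.0 mm
P_cr = pi^2 * E * I / L^2
= 9.8696 * 210000.0 * 219786.61 / 5000.0^2
= 18221.34 N = 18.2213 kN

18.2213 kN


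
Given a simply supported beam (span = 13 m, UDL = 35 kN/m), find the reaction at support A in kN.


Total load = w * L = 35 * 13 = 455 kN
By symmetry, each reaction R = total / 2 = 455 / 2 = 227.5 kN

227.5 kN
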